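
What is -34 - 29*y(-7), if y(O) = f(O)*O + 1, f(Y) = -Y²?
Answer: -10010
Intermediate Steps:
y(O) = 1 - O³ (y(O) = (-O²)*O + 1 = -O³ + 1 = 1 - O³)
-34 - 29*y(-7) = -34 - 29*(1 - 1*(-7)³) = -34 - 29*(1 - 1*(-343)) = -34 - 29*(1 + 343) = -34 - 29*344 = -34 - 9976 = -10010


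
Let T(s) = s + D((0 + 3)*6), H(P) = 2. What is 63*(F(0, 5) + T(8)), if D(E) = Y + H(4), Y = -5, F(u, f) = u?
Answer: 315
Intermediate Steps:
D(E) = -3 (D(E) = -5 + 2 = -3)
T(s) = -3 + s (T(s) = s - 3 = -3 + s)
63*(F(0, 5) + T(8)) = 63*(0 + (-3 + 8)) = 63*(0 + 5) = 63*5 = 315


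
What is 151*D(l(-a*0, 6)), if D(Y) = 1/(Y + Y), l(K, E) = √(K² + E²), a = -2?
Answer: 151/12 ≈ 12.583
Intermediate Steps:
l(K, E) = √(E² + K²)
D(Y) = 1/(2*Y)
151*D(l(-a*0, 6)) = 151*(1/(2*(√(6² + (-1*(-2)*0)²)))) = 151*(1/(2*(√(36 + (2*0)²)))) = 151*(1/(2*(√(36 + 0²)))) = 151*(1/(2*(√(36 + 0)))) = 151*(1/(2*(√36))) = 151*((½)/6) = 151*((½)*(⅙)) = 151*(1/12) = 151/12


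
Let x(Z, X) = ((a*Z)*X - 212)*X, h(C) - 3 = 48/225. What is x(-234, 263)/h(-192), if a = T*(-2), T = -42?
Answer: -101973121500/241 ≈ -4.2312e+8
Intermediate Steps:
h(C) = 241/75 (h(C) = 3 + 48/225 = 3 + 48*(1/225) = 3 + 16/75 = 241/75)
a = 84 (a = -42*(-2) = 84)
x(Z, X) = X*(-212 + 84*X*Z) (x(Z, X) = ((84*Z)*X - 212)*X = (84*X*Z - 212)*X = (-212 + 84*X*Z)*X = X*(-212 + 84*X*Z))
x(-234, 263)/h(-192) = (4*263*(-53 + 21*263*(-234)))/(241/75) = (4*263*(-53 - 1292382))*(75/241) = (4*263*(-1292435))*(75/241) = -1359641620*75/241 = -101973121500/241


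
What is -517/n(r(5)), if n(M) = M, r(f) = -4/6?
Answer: 1551/2 ≈ 775.50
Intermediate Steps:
r(f) = -2/3 (r(f) = -4*1/6 = -2/3)
-517/n(r(5)) = -517/(-2/3) = -517*(-3/2) = 1551/2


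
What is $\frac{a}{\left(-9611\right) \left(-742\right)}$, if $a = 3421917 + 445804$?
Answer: $\frac{3867721}{7131362} \approx 0.54235$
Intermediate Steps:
$a = 3867721$
$\frac{a}{\left(-9611\right) \left(-742\right)} = \frac{3867721}{\left(-9611\right) \left(-742\right)} = \frac{3867721}{7131362}$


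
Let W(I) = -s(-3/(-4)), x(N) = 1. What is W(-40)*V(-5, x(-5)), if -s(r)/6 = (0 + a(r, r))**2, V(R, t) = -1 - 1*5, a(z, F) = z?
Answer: -81/4 ≈ -20.250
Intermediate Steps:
V(R, t) = -6 (V(R, t) = -1 - 5 = -6)
s(r) = -6*r**2 (s(r) = -6*(0 + r)**2 = -6*r**2)
W(I) = 27/8 (W(I) = -(-6)*(-3/(-4))**2 = -(-6)*(-3*(-1/4))**2 = -(-6)*(3/4)**2 = -(-6)*9/16 = -1*(-27/8) = 27/8)
W(-40)*V(-5, x(-5)) = (27/8)*(-6) = -81/4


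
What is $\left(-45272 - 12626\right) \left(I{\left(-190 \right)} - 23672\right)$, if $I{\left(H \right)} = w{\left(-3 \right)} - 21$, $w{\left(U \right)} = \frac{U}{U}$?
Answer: $1371719416$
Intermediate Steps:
$w{\left(U \right)} = 1$
$I{\left(H \right)} = -20$ ($I{\left(H \right)} = 1 - 21 = -20$)
$\left(-45272 - 12626\right) \left(I{\left(-190 \right)} - 23672\right) = \left(-45272 - 12626\right) \left(-20 - 23672\right) = \left(-57898\right) \left(-23692\right) = 1371719416$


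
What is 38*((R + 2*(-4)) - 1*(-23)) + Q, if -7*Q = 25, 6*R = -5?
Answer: 11230/21 ≈ 534.76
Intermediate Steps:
R = -⅚ (R = (⅙)*(-5) = -⅚ ≈ -0.83333)
Q = -25/7 (Q = -⅐*25 = -25/7 ≈ -3.5714)
38*((R + 2*(-4)) - 1*(-23)) + Q = 38*((-⅚ + 2*(-4)) - 1*(-23)) - 25/7 = 38*((-⅚ - 8) + 23) - 25/7 = 38*(-53/6 + 23) - 25/7 = 38*(85/6) - 25/7 = 1615/3 - 25/7 = 11230/21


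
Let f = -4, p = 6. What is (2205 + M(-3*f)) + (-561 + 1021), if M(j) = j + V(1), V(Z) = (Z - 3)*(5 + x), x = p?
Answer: 2655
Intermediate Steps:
x = 6
V(Z) = -33 + 11*Z (V(Z) = (Z - 3)*(5 + 6) = (-3 + Z)*11 = -33 + 11*Z)
M(j) = -22 + j (M(j) = j + (-33 + 11*1) = j + (-33 + 11) = j - 22 = -22 + j)
(2205 + M(-3*f)) + (-561 + 1021) = (2205 + (-22 - 3*(-4))) + (-561 + 1021) = (2205 + (-22 + 12)) + 460 = (2205 - 10) + 460 = 2195 + 460 = 2655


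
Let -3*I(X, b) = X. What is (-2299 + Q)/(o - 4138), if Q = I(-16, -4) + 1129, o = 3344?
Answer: 1747/1191 ≈ 1.4668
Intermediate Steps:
I(X, b) = -X/3
Q = 3403/3 (Q = -1/3*(-16) + 1129 = 16/3 + 1129 = 3403/3 ≈ 1134.3)
(-2299 + Q)/(o - 4138) = (-2299 + 3403/3)/(3344 - 4138) = -3494/3/(-794) = -3494/3*(-1/794) = 1747/1191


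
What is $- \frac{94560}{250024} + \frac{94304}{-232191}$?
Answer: $- \frac{5691780532}{7256665323} \approx -0.78435$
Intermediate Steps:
$- \frac{94560}{250024} + \frac{94304}{-232191} = \left(-94560\right) \frac{1}{250024} + 94304 \left(- \frac{1}{232191}\right) = - \frac{11820}{31253} - \frac{94304}{232191} = - \frac{5691780532}{7256665323}$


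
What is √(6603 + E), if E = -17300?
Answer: I*√10697 ≈ 103.43*I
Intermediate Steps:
√(6603 + E) = √(6603 - 17300) = √(-10697) = I*√10697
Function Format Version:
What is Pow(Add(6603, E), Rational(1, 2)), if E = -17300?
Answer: Mul(I, Pow(10697, Rational(1, 2))) ≈ Mul(103.43, I)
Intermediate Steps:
Pow(Add(6603, E), Rational(1, 2)) = Pow(Add(6603, -17300), Rational(1, 2)) = Pow(-10697, Rational(1, 2)) = Mul(I, Pow(10697, Rational(1, 2)))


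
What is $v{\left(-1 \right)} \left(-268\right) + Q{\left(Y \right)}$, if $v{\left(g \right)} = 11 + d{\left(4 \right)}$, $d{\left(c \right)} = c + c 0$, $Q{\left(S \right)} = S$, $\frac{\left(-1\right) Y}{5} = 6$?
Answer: $-4050$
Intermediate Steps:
$Y = -30$ ($Y = \left(-5\right) 6 = -30$)
$d{\left(c \right)} = c$ ($d{\left(c \right)} = c + 0 = c$)
$v{\left(g \right)} = 15$ ($v{\left(g \right)} = 11 + 4 = 15$)
$v{\left(-1 \right)} \left(-268\right) + Q{\left(Y \right)} = 15 \left(-268\right) - 30 = -4020 - 30 = -4050$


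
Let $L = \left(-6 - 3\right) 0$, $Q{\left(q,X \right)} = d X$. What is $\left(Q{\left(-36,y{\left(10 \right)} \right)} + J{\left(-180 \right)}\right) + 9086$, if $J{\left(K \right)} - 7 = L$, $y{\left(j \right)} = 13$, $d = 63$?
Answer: $9912$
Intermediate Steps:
$Q{\left(q,X \right)} = 63 X$
$L = 0$ ($L = \left(-9\right) 0 = 0$)
$J{\left(K \right)} = 7$ ($J{\left(K \right)} = 7 + 0 = 7$)
$\left(Q{\left(-36,y{\left(10 \right)} \right)} + J{\left(-180 \right)}\right) + 9086 = \left(63 \cdot 13 + 7\right) + 9086 = \left(819 + 7\right) + 9086 = 826 + 9086 = 9912$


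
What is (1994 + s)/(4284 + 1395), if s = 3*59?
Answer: 2171/5679 ≈ 0.38229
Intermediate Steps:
s = 177
(1994 + s)/(4284 + 1395) = (1994 + 177)/(4284 + 1395) = 2171/5679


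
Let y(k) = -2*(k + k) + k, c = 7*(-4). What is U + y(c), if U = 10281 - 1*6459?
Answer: 3906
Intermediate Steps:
c = -28
y(k) = -3*k (y(k) = -4*k + k = -3*k)
U = 3822 (U = 10281 - 6459 = 3822)
U + y(c) = 3822 - 3*(-28) = 3822 + 84 = 3906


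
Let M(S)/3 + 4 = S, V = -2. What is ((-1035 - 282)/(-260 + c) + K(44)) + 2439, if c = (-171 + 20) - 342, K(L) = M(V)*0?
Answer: 612628/251 ≈ 2440.8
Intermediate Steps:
M(S) = -12 + 3*S
K(L) = 0 (K(L) = (-12 + 3*(-2))*0 = (-12 - 6)*0 = -18*0 = 0)
c = -493 (c = -151 - 342 = -493)
((-1035 - 282)/(-260 + c) + K(44)) + 2439 = ((-1035 - 282)/(-260 - 493) + 0) + 2439 = (-1317/(-753) + 0) + 2439 = (-1317*(-1/753) + 0) + 2439 = (439/251 + 0) + 2439 = 439/251 + 2439 = 612628/251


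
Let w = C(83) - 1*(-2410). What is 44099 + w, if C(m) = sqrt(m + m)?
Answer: 46509 + sqrt(166) ≈ 46522.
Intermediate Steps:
C(m) = sqrt(2)*sqrt(m) (C(m) = sqrt(2*m) = sqrt(2)*sqrt(m))
w = 2410 + sqrt(166) (w = sqrt(2)*sqrt(83) - 1*(-2410) = sqrt(166) + 2410 = 2410 + sqrt(166) ≈ 2422.9)
44099 + w = 44099 + (2410 + sqrt(166)) = 46509 + sqrt(166)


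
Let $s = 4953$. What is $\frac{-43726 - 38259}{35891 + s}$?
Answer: $- \frac{81985}{40844} \approx -2.0073$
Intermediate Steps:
$\frac{-43726 - 38259}{35891 + s} = \frac{-43726 - 38259}{35891 + 4953} = - \frac{81985}{40844}$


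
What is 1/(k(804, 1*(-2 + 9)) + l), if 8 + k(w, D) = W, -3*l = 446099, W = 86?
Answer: -3/445865 ≈ -6.7285e-6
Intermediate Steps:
l = -446099/3 (l = -⅓*446099 = -446099/3 ≈ -1.4870e+5)
k(w, D) = 78 (k(w, D) = -8 + 86 = 78)
1/(k(804, 1*(-2 + 9)) + l) = 1/(78 - 446099/3) = 1/(-445865/3) = -3/445865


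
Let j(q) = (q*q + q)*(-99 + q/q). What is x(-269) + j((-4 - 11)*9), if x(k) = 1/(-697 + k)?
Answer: -1712544121/966 ≈ -1.7728e+6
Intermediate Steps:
j(q) = -98*q - 98*q² (j(q) = (q² + q)*(-99 + 1) = (q + q²)*(-98) = -98*q - 98*q²)
x(-269) + j((-4 - 11)*9) = 1/(-697 - 269) - 98*(-4 - 11)*9*(1 + (-4 - 11)*9) = 1/(-966) - 98*(-15*9)*(1 - 15*9) = -1/966 - 98*(-135)*(1 - 135) = -1/966 - 98*(-135)*(-134) = -1/966 - 1772820 = -1712544121/966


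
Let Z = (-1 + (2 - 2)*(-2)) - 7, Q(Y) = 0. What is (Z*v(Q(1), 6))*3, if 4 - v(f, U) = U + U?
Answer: 192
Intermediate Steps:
v(f, U) = 4 - 2*U (v(f, U) = 4 - (U + U) = 4 - 2*U)
Z = -8 (Z = (-1 + 0*(-2)) - 7 = (-1 + 0) - 7 = -1 - 7 = -8)
(Z*v(Q(1), 6))*3 = -8*(4 - 2*6)*3 = -8*(4 - 12)*3 = -8*(-8)*3 = 64*3 = 192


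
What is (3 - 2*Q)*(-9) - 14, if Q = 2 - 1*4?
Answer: -77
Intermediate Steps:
Q = -2 (Q = 2 - 4 = -2)
(3 - 2*Q)*(-9) - 14 = (3 - 2*(-2))*(-9) - 14 = (3 + 4)*(-9) - 14 = 7*(-9) - 14 = -63 - 14 = -77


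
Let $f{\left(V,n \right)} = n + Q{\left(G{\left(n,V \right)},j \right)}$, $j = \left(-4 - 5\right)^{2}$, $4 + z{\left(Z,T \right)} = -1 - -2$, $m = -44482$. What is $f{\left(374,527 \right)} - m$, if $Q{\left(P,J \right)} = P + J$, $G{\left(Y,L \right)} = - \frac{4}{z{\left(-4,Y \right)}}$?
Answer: $\frac{135274}{3} \approx 45091.0$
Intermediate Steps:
$z{\left(Z,T \right)} = -3$ ($z{\left(Z,T \right)} = -4 - -1 = -4 + \left(-1 + 2\right) = -4 + 1 = -3$)
$G{\left(Y,L \right)} = \frac{4}{3}$ ($G{\left(Y,L \right)} = - \frac{4}{-3} = \left(-4\right) \left(- \frac{1}{3}\right) = \frac{4}{3}$)
$j = 81$ ($j = \left(-9\right)^{2} = 81$)
$Q{\left(P,J \right)} = J + P$
$f{\left(V,n \right)} = \frac{247}{3} + n$ ($f{\left(V,n \right)} = n + \left(81 + \frac{4}{3}\right) = n + \frac{247}{3} = \frac{247}{3} + n$)
$f{\left(374,527 \right)} - m = \left(\frac{247}{3} + 527\right) - -44482 = \frac{1828}{3} + 44482 = \frac{135274}{3}$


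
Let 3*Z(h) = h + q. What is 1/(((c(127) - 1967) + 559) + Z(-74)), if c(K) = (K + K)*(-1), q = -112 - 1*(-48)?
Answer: -1/1708 ≈ -0.00058548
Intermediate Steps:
q = -64 (q = -112 + 48 = -64)
c(K) = -2*K (c(K) = (2*K)*(-1) = -2*K)
Z(h) = -64/3 + h/3 (Z(h) = (h - 64)/3 = (-64 + h)/3 = -64/3 + h/3)
1/(((c(127) - 1967) + 559) + Z(-74)) = 1/(((-2*127 - 1967) + 559) + (-64/3 + (⅓)*(-74))) = 1/(((-254 - 1967) + 559) + (-64/3 - 74/3)) = 1/((-2221 + 559) - 46) = 1/(-1662 - 46) = 1/(-1708) = -1/1708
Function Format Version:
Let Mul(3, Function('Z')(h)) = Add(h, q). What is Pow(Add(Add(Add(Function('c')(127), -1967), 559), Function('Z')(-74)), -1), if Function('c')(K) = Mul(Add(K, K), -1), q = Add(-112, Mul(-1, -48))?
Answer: Rational(-1, 1708) ≈ -0.00058548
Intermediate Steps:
q = -64 (q = Add(-112, 48) = -64)
Function('c')(K) = Mul(-2, K) (Function('c')(K) = Mul(Mul(2, K), -1) = Mul(-2, K))
Function('Z')(h) = Add(Rational(-64, 3), Mul(Rational(1, 3), h)) (Function('Z')(h) = Mul(Rational(1, 3), Add(h, -64)) = Mul(Rational(1, 3), Add(-64, h)) = Add(Rational(-64, 3), Mul(Rational(1, 3), h)))
Pow(Add(Add(Add(Function('c')(127), -1967), 559), Function('Z')(-74)), -1) = Pow(Add(Add(Add(Mul(-2, 127), -1967), 559), Add(Rational(-64, 3), Mul(Rational(1, 3), -74))), -1) = Pow(Add(Add(Add(-254, -1967), 559), Add(Rational(-64, 3), Rational(-74, 3))), -1) = Pow(Add(Add(-2221, 559), -46), -1) = Pow(Add(-1662, -46), -1) = Pow(-1708, -1) = Rational(-1, 1708)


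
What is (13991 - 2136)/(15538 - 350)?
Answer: 11855/15188 ≈ 0.78055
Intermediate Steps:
(13991 - 2136)/(15538 - 350) = 11855/15188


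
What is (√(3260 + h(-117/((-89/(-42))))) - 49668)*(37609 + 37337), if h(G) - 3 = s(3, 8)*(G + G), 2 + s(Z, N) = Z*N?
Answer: -3722417928 + 974298*√39071/89 ≈ -3.7203e+9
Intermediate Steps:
s(Z, N) = -2 + N*Z (s(Z, N) = -2 + Z*N = -2 + N*Z)
h(G) = 3 + 44*G (h(G) = 3 + (-2 + 8*3)*(G + G) = 3 + (-2 + 24)*(2*G) = 3 + 22*(2*G) = 3 + 44*G)
(√(3260 + h(-117/((-89/(-42))))) - 49668)*(37609 + 37337) = (√(3260 + (3 + 44*(-117/((-89/(-42)))))) - 49668)*(37609 + 37337) = (√(3260 + (3 + 44*(-117/((-89*(-1/42)))))) - 49668)*74946 = (√(3260 + (3 + 44*(-117/89/42))) - 49668)*74946 = (√(3260 + (3 + 44*(-117*42/89))) - 49668)*74946 = (√(3260 + (3 + 44*(-4914/89))) - 49668)*74946 = (√(3260 + (3 - 216216/89)) - 49668)*74946 = (√(3260 - 215949/89) - 49668)*74946 = (√(74191/89) - 49668)*74946 = (13*√39071/89 - 49668)*74946 = (-49668 + 13*√39071/89)*74946 = -3722417928 + 974298*√39071/89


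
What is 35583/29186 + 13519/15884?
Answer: 43625723/21072292 ≈ 2.0703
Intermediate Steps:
35583/29186 + 13519/15884 = 35583*(1/29186) + 13519*(1/15884) = 35583/29186 + 1229/1444 = 43625723/21072292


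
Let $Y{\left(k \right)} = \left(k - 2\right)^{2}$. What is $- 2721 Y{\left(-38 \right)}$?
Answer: $-4353600$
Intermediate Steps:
$Y{\left(k \right)} = \left(-2 + k\right)^{2}$
$- 2721 Y{\left(-38 \right)} = - 2721 \left(-2 - 38\right)^{2} = - 2721 \left(-40\right)^{2} = \left(-2721\right) 1600 = -4353600$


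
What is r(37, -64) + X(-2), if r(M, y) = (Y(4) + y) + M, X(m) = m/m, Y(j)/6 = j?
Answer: -2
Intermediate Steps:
Y(j) = 6*j
X(m) = 1
r(M, y) = 24 + M + y (r(M, y) = (6*4 + y) + M = (24 + y) + M = 24 + M + y)
r(37, -64) + X(-2) = (24 + 37 - 64) + 1 = -3 + 1 = -2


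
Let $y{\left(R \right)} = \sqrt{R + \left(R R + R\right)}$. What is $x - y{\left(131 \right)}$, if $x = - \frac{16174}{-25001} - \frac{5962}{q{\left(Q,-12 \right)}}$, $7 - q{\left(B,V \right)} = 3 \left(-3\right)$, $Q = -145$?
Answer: $- \frac{74398589}{200008} - \sqrt{17423} \approx -503.97$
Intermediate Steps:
$q{\left(B,V \right)} = 16$ ($q{\left(B,V \right)} = 7 - 3 \left(-3\right) = 7 - -9 = 7 + 9 = 16$)
$y{\left(R \right)} = \sqrt{R^{2} + 2 R}$ ($y{\left(R \right)} = \sqrt{R + \left(R^{2} + R\right)} = \sqrt{R + \left(R + R^{2}\right)} = \sqrt{R^{2} + 2 R}$)
$x = - \frac{74398589}{200008}$ ($x = - \frac{16174}{-25001} - \frac{5962}{16} = \left(-16174\right) \left(- \frac{1}{25001}\right) - \frac{2981}{8} = \frac{16174}{25001} - \frac{2981}{8} = - \frac{74398589}{200008} \approx -371.98$)
$x - y{\left(131 \right)} = - \frac{74398589}{200008} - \sqrt{131 \left(2 + 131\right)} = - \frac{74398589}{200008} - \sqrt{131 \cdot 133} = - \frac{74398589}{200008} - \sqrt{17423}$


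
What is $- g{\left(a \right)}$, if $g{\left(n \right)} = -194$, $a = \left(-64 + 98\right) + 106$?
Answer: $194$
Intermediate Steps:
$a = 140$ ($a = 34 + 106 = 140$)
$- g{\left(a \right)} = \left(-1\right) \left(-194\right) = 194$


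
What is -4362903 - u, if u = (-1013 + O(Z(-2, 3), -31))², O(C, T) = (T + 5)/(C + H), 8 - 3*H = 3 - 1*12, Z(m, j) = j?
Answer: -5395159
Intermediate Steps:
H = 17/3 (H = 8/3 - (3 - 1*12)/3 = 8/3 - (3 - 12)/3 = 8/3 - ⅓*(-9) = 8/3 + 3 = 17/3 ≈ 5.6667)
O(C, T) = (5 + T)/(17/3 + C) (O(C, T) = (T + 5)/(C + 17/3) = (5 + T)/(17/3 + C))
u = 1032256 (u = (-1013 + 3*(5 - 31)/(17 + 3*3))² = (-1013 + 3*(-26)/(17 + 9))² = (-1013 + 3*(-26)/26)² = (-1013 + 3*(1/26)*(-26))² = (-1013 - 3)² = (-1016)² = 1032256)
-4362903 - u = -4362903 - 1*1032256 = -4362903 - 1032256 = -5395159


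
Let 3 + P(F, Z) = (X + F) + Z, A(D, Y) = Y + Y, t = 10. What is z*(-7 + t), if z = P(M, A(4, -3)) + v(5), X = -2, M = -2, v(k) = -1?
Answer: -42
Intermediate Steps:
A(D, Y) = 2*Y
P(F, Z) = -5 + F + Z (P(F, Z) = -3 + ((-2 + F) + Z) = -3 + (-2 + F + Z) = -5 + F + Z)
z = -14 (z = (-5 - 2 + 2*(-3)) - 1 = (-5 - 2 - 6) - 1 = -13 - 1 = -14)
z*(-7 + t) = -14*(-7 + 10) = -14*3 = -42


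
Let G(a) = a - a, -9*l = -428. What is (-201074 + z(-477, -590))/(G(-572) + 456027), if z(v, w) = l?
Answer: -1809238/4104243 ≈ -0.44082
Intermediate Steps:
l = 428/9 (l = -⅑*(-428) = 428/9 ≈ 47.556)
z(v, w) = 428/9
G(a) = 0
(-201074 + z(-477, -590))/(G(-572) + 456027) = (-201074 + 428/9)/(0 + 456027) = -1809238/9/456027 = -1809238/9*1/456027 = -1809238/4104243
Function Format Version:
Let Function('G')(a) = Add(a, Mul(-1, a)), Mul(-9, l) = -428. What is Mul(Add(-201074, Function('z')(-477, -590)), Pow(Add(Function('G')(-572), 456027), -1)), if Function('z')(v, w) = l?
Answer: Rational(-1809238, 4104243) ≈ -0.44082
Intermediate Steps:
l = Rational(428, 9) (l = Mul(Rational(-1, 9), -428) = Rational(428, 9) ≈ 47.556)
Function('z')(v, w) = Rational(428, 9)
Function('G')(a) = 0
Mul(Add(-201074, Function('z')(-477, -590)), Pow(Add(Function('G')(-572), 456027), -1)) = Mul(Add(-201074, Rational(428, 9)), Pow(Add(0, 456027), -1)) = Mul(Rational(-1809238, 9), Pow(456027, -1)) = Mul(Rational(-1809238, 9), Rational(1, 456027)) = Rational(-1809238, 4104243)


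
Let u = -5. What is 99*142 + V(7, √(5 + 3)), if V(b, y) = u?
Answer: 14053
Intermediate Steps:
V(b, y) = -5
99*142 + V(7, √(5 + 3)) = 99*142 - 5 = 14058 - 5 = 14053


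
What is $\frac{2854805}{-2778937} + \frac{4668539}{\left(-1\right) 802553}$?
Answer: $- \frac{15264708080208}{2230244226161} \approx -6.8444$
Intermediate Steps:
$\frac{2854805}{-2778937} + \frac{4668539}{\left(-1\right) 802553} = 2854805 \left(- \frac{1}{2778937}\right) + \frac{4668539}{-802553} = - \frac{2854805}{2778937} + 4668539 \left(- \frac{1}{802553}\right) = - \frac{2854805}{2778937} - \frac{4668539}{802553} = - \frac{15264708080208}{2230244226161}$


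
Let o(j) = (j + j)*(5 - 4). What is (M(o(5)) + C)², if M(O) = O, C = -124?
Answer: 12996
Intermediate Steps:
o(j) = 2*j (o(j) = (2*j)*1 = 2*j)
(M(o(5)) + C)² = (2*5 - 124)² = (10 - 124)² = (-114)² = 12996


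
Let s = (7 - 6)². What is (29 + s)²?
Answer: 900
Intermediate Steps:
s = 1 (s = 1² = 1)
(29 + s)² = (29 + 1)² = 30² = 900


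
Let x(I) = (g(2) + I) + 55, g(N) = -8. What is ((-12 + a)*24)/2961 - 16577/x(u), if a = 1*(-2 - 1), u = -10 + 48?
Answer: -5457233/27965 ≈ -195.15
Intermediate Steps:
u = 38
x(I) = 47 + I (x(I) = (-8 + I) + 55 = 47 + I)
a = -3 (a = 1*(-3) = -3)
((-12 + a)*24)/2961 - 16577/x(u) = ((-12 - 3)*24)/2961 - 16577/(47 + 38) = -15*24*(1/2961) - 16577/85 = -360*1/2961 - 16577*1/85 = -40/329 - 16577/85 = -5457233/27965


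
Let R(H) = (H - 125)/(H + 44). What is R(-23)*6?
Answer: -296/7 ≈ -42.286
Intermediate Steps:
R(H) = (-125 + H)/(44 + H)
R(-23)*6 = ((-125 - 23)/(44 - 23))*6 = (-148/21)*6 = ((1/21)*(-148))*6 = -148/21*6 = -296/7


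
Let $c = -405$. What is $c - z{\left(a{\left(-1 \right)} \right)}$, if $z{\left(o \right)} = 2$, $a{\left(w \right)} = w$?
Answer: $-407$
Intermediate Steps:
$c - z{\left(a{\left(-1 \right)} \right)} = -405 - 2 = -407$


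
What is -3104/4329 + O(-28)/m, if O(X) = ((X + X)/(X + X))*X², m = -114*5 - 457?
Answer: -506288/341991 ≈ -1.4804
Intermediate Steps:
m = -1027 (m = -570 - 457 = -1027)
O(X) = X² (O(X) = ((2*X)/((2*X)))*X² = ((2*X)*(1/(2*X)))*X² = 1*X² = X²)
-3104/4329 + O(-28)/m = -3104/4329 + (-28)²/(-1027) = -3104*1/4329 + 784*(-1/1027) = -3104/4329 - 784/1027 = -506288/341991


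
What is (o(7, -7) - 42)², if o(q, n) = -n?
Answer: 1225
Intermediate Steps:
(o(7, -7) - 42)² = (-1*(-7) - 42)² = (7 - 42)² = (-35)² = 1225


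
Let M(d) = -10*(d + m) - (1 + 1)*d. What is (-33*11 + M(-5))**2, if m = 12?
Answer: 178929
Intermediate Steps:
M(d) = -120 - 12*d (M(d) = -10*(d + 12) - (1 + 1)*d = -10*(12 + d) - 2*d = (-120 - 10*d) - 2*d = -120 - 12*d)
(-33*11 + M(-5))**2 = (-33*11 + (-120 - 12*(-5)))**2 = (-363 + (-120 + 60))**2 = (-363 - 60)**2 = (-423)**2 = 178929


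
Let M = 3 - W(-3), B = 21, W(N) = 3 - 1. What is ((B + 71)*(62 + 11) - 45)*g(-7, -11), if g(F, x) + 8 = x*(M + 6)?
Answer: -567035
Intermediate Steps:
W(N) = 2
M = 1 (M = 3 - 1*2 = 3 - 2 = 1)
g(F, x) = -8 + 7*x (g(F, x) = -8 + x*(1 + 6) = -8 + x*7 = -8 + 7*x)
((B + 71)*(62 + 11) - 45)*g(-7, -11) = ((21 + 71)*(62 + 11) - 45)*(-8 + 7*(-11)) = (92*73 - 45)*(-8 - 77) = (6716 - 45)*(-85) = 6671*(-85) = -567035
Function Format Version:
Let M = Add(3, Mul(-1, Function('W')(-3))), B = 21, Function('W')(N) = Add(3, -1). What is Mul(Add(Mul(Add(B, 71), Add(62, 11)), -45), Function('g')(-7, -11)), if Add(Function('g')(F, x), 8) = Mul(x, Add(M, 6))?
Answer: -567035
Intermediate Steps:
Function('W')(N) = 2
M = 1 (M = Add(3, Mul(-1, 2)) = Add(3, -2) = 1)
Function('g')(F, x) = Add(-8, Mul(7, x)) (Function('g')(F, x) = Add(-8, Mul(x, Add(1, 6))) = Add(-8, Mul(x, 7)) = Add(-8, Mul(7, x)))
Mul(Add(Mul(Add(B, 71), Add(62, 11)), -45), Function('g')(-7, -11)) = Mul(Add(Mul(Add(21, 71), Add(62, 11)), -45), Add(-8, Mul(7, -11))) = Mul(Add(Mul(92, 73), -45), Add(-8, -77)) = Mul(Add(6716, -45), -85) = Mul(6671, -85) = -567035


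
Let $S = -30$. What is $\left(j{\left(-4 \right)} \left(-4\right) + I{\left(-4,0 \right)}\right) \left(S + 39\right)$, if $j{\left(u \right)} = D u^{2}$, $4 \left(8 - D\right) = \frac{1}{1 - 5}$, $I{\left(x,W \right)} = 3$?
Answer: $-4617$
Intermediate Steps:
$D = \frac{129}{16}$ ($D = 8 - \frac{1}{4 \left(1 - 5\right)} = 8 - \frac{1}{4 \left(-4\right)} = 8 - - \frac{1}{16} = 8 + \frac{1}{16} = \frac{129}{16} \approx 8.0625$)
$j{\left(u \right)} = \frac{129 u^{2}}{16}$
$\left(j{\left(-4 \right)} \left(-4\right) + I{\left(-4,0 \right)}\right) \left(S + 39\right) = \left(\frac{129 \left(-4\right)^{2}}{16} \left(-4\right) + 3\right) \left(-30 + 39\right) = \left(\frac{129}{16} \cdot 16 \left(-4\right) + 3\right) 9 = \left(129 \left(-4\right) + 3\right) 9 = \left(-516 + 3\right) 9 = \left(-513\right) 9 = -4617$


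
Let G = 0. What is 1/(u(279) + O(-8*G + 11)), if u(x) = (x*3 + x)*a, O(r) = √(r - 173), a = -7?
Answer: -434/3390417 - I*√2/6780834 ≈ -0.00012801 - 2.0856e-7*I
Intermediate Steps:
O(r) = √(-173 + r)
u(x) = -28*x (u(x) = (x*3 + x)*(-7) = (3*x + x)*(-7) = (4*x)*(-7) = -28*x)
1/(u(279) + O(-8*G + 11)) = 1/(-28*279 + √(-173 + (-8*0 + 11))) = 1/(-7812 + √(-173 + (0 + 11))) = 1/(-7812 + √(-173 + 11)) = 1/(-7812 + √(-162)) = 1/(-7812 + 9*I*√2)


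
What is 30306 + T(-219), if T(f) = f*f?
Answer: 78267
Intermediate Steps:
T(f) = f²
30306 + T(-219) = 30306 + (-219)² = 30306 + 47961 = 78267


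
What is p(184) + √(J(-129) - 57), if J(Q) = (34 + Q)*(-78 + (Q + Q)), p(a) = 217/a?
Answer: 217/184 + √31863 ≈ 179.68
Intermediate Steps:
J(Q) = (-78 + 2*Q)*(34 + Q) (J(Q) = (34 + Q)*(-78 + 2*Q) = (-78 + 2*Q)*(34 + Q))
p(184) + √(J(-129) - 57) = 217/184 + √((-2652 - 10*(-129) + 2*(-129)²) - 57) = 217*(1/184) + √((-2652 + 1290 + 2*16641) - 57) = 217/184 + √((-2652 + 1290 + 33282) - 57) = 217/184 + √(31920 - 57) = 217/184 + √31863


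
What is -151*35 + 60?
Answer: -5225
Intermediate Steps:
-151*35 + 60 = -5285 + 60 = -5225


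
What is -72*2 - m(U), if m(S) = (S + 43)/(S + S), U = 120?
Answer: -34723/240 ≈ -144.68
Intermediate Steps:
m(S) = (43 + S)/(2*S) (m(S) = (43 + S)/((2*S)) = (43 + S)*(1/(2*S)) = (43 + S)/(2*S))
-72*2 - m(U) = -72*2 - (43 + 120)/(2*120) = -144 - 163/(2*120) = -144 - 1*163/240 = -144 - 163/240 = -34723/240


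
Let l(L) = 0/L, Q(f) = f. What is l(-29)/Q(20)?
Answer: 0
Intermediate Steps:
l(L) = 0
l(-29)/Q(20) = 0/20 = 0*(1/20) = 0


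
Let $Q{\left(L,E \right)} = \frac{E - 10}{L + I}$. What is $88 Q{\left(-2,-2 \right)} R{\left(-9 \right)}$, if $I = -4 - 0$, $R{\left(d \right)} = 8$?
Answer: $1408$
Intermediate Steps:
$I = -4$ ($I = -4 + 0 = -4$)
$Q{\left(L,E \right)} = \frac{-10 + E}{-4 + L}$ ($Q{\left(L,E \right)} = \frac{E - 10}{L - 4} = \frac{-10 + E}{-4 + L}$)
$88 Q{\left(-2,-2 \right)} R{\left(-9 \right)} = 88 \frac{-10 - 2}{-4 - 2} \cdot 8 = 88 \frac{1}{-6} \left(-12\right) 8 = 88 \left(\left(- \frac{1}{6}\right) \left(-12\right)\right) 8 = 88 \cdot 2 \cdot 8 = 176 \cdot 8 = 1408$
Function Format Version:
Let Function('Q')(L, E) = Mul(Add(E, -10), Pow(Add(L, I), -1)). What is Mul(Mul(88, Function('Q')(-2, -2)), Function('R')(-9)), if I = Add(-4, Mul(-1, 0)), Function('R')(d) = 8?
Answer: 1408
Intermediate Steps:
I = -4 (I = Add(-4, 0) = -4)
Function('Q')(L, E) = Mul(Pow(Add(-4, L), -1), Add(-10, E)) (Function('Q')(L, E) = Mul(Add(E, -10), Pow(Add(L, -4), -1)) = Mul(Add(-10, E), Pow(Add(-4, L), -1)) = Mul(Pow(Add(-4, L), -1), Add(-10, E)))
Mul(Mul(88, Function('Q')(-2, -2)), Function('R')(-9)) = Mul(Mul(88, Mul(Pow(Add(-4, -2), -1), Add(-10, -2))), 8) = Mul(Mul(88, Mul(Pow(-6, -1), -12)), 8) = Mul(Mul(88, Mul(Rational(-1, 6), -12)), 8) = Mul(Mul(88, 2), 8) = Mul(176, 8) = 1408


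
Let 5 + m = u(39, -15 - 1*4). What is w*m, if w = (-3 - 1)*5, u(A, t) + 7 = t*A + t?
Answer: 15440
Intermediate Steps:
u(A, t) = -7 + t + A*t (u(A, t) = -7 + (t*A + t) = -7 + (A*t + t) = -7 + (t + A*t) = -7 + t + A*t)
m = -772 (m = -5 + (-7 + (-15 - 1*4) + 39*(-15 - 1*4)) = -5 + (-7 + (-15 - 4) + 39*(-15 - 4)) = -5 + (-7 - 19 + 39*(-19)) = -5 + (-7 - 19 - 741) = -5 - 767 = -772)
w = -20 (w = -4*5 = -20)
w*m = -20*(-772) = 15440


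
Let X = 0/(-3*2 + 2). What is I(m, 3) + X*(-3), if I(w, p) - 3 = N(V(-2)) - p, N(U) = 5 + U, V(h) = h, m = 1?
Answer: 3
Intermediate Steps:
I(w, p) = 6 - p (I(w, p) = 3 + ((5 - 2) - p) = 3 + (3 - p) = 6 - p)
X = 0 (X = 0/(-6 + 2) = 0/(-4) = 0*(-1/4) = 0)
I(m, 3) + X*(-3) = (6 - 1*3) + 0*(-3) = (6 - 3) + 0 = 3 + 0 = 3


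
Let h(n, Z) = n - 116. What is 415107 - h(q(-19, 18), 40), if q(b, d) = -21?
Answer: 415244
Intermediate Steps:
h(n, Z) = -116 + n
415107 - h(q(-19, 18), 40) = 415107 - (-116 - 21) = 415107 - 1*(-137) = 415107 + 137 = 415244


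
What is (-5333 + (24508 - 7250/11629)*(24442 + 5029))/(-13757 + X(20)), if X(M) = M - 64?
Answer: -289622876185/5534201 ≈ -52333.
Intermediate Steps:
X(M) = -64 + M
(-5333 + (24508 - 7250/11629)*(24442 + 5029))/(-13757 + X(20)) = (-5333 + (24508 - 7250/11629)*(24442 + 5029))/(-13757 + (-64 + 20)) = (-5333 + (24508 - 7250*1/11629)*29471)/(-13757 - 44) = (-5333 + (24508 - 250/401)*29471)/(-13801) = (-5333 + (9827458/401)*29471)*(-1/13801) = (-5333 + 289625014718/401)*(-1/13801) = (289622876185/401)*(-1/13801) = -289622876185/5534201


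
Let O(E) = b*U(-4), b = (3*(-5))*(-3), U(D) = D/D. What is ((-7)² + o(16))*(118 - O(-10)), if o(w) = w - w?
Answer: 3577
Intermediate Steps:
U(D) = 1
b = 45 (b = -15*(-3) = 45)
O(E) = 45 (O(E) = 45*1 = 45)
o(w) = 0
((-7)² + o(16))*(118 - O(-10)) = ((-7)² + 0)*(118 - 1*45) = (49 + 0)*(118 - 45) = 49*73 = 3577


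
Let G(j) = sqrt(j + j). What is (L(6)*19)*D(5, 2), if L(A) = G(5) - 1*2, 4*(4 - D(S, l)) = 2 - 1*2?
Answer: -152 + 76*sqrt(10) ≈ 88.333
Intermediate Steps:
D(S, l) = 4 (D(S, l) = 4 - (2 - 1*2)/4 = 4 - (2 - 2)/4 = 4 - 1/4*0 = 4 + 0 = 4)
G(j) = sqrt(2)*sqrt(j) (G(j) = sqrt(2*j) = sqrt(2)*sqrt(j))
L(A) = -2 + sqrt(10) (L(A) = sqrt(2)*sqrt(5) - 1*2 = sqrt(10) - 2 = -2 + sqrt(10))
(L(6)*19)*D(5, 2) = ((-2 + sqrt(10))*19)*4 = (-38 + 19*sqrt(10))*4 = -152 + 76*sqrt(10)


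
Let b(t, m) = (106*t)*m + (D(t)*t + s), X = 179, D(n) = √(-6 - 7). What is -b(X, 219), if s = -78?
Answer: -4155228 - 179*I*√13 ≈ -4.1552e+6 - 645.39*I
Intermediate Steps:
D(n) = I*√13 (D(n) = √(-13) = I*√13)
b(t, m) = -78 + 106*m*t + I*t*√13 (b(t, m) = (106*t)*m + ((I*√13)*t - 78) = 106*m*t + (I*t*√13 - 78) = 106*m*t + (-78 + I*t*√13) = -78 + 106*m*t + I*t*√13)
-b(X, 219) = -(-78 + 106*219*179 + I*179*√13) = -(-78 + 4155306 + 179*I*√13) = -(4155228 + 179*I*√13) = -4155228 - 179*I*√13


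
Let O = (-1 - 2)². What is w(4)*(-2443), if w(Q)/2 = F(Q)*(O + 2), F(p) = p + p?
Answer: -429968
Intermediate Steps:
F(p) = 2*p
O = 9 (O = (-3)² = 9)
w(Q) = 44*Q (w(Q) = 2*((2*Q)*(9 + 2)) = 2*((2*Q)*11) = 2*(22*Q) = 44*Q)
w(4)*(-2443) = (44*4)*(-2443) = 176*(-2443) = -429968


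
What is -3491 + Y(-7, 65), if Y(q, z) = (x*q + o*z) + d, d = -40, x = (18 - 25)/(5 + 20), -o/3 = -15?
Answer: -15101/25 ≈ -604.04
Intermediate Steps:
o = 45 (o = -3*(-15) = 45)
x = -7/25 ≈ -0.28000
Y(q, z) = -40 + 45*z - 7*q/25 (Y(q, z) = (-7*q/25 + 45*z) - 40 = (45*z - 7*q/25) - 40 = -40 + 45*z - 7*q/25)
-3491 + Y(-7, 65) = -3491 + (-40 + 45*65 - 7/25*(-7)) = -3491 + (-40 + 2925 + 49/25) = -3491 + 72174/25 = -15101/25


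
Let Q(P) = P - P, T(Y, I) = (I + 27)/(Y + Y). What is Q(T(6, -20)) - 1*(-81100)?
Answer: 81100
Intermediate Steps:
T(Y, I) = (27 + I)/(2*Y) (T(Y, I) = (27 + I)/((2*Y)) = (27 + I)*(1/(2*Y)) = (27 + I)/(2*Y))
Q(P) = 0
Q(T(6, -20)) - 1*(-81100) = 0 - 1*(-81100) = 0 + 81100 = 81100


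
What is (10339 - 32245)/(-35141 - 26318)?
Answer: 21906/61459 ≈ 0.35643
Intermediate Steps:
(10339 - 32245)/(-35141 - 26318) = -21906/(-61459) = -21906*(-1/61459) = 21906/61459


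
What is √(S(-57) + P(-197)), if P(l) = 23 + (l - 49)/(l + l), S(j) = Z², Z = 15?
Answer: √9648863/197 ≈ 15.768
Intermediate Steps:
S(j) = 225 (S(j) = 15² = 225)
P(l) = 23 + (-49 + l)/(2*l) (P(l) = 23 + (-49 + l)/((2*l)) = 23 + (-49 + l)*(1/(2*l)) = 23 + (-49 + l)/(2*l))
√(S(-57) + P(-197)) = √(225 + (½)*(-49 + 47*(-197))/(-197)) = √(225 + (½)*(-1/197)*(-49 - 9259)) = √(225 + (½)*(-1/197)*(-9308)) = √(225 + 4654/197) = √(48979/197) = √9648863/197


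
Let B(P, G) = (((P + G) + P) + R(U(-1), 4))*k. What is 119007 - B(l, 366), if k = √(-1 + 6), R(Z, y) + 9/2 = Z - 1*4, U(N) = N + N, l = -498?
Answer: 119007 + 1281*√5/2 ≈ 1.2044e+5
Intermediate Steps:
U(N) = 2*N
R(Z, y) = -17/2 + Z (R(Z, y) = -9/2 + (Z - 1*4) = -9/2 + (Z - 4) = -9/2 + (-4 + Z) = -17/2 + Z)
k = √5 ≈ 2.2361
B(P, G) = √5*(-21/2 + G + 2*P) (B(P, G) = (((P + G) + P) + (-17/2 + 2*(-1)))*√5 = (((G + P) + P) + (-17/2 - 2))*√5 = ((G + 2*P) - 21/2)*√5 = (-21/2 + G + 2*P)*√5 = √5*(-21/2 + G + 2*P))
119007 - B(l, 366) = 119007 - √5*(-21/2 + 366 + 2*(-498)) = 119007 - √5*(-21/2 + 366 - 996) = 119007 - √5*(-1281)/2 = 119007 - (-1281)*√5/2 = 119007 + 1281*√5/2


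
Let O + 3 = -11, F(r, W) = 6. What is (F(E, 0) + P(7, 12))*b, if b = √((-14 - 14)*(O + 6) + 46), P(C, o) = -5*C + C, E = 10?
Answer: -66*√30 ≈ -361.50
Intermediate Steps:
O = -14 (O = -3 - 11 = -14)
P(C, o) = -4*C
b = 3*√30 (b = √((-14 - 14)*(-14 + 6) + 46) = √(-28*(-8) + 46) = √(224 + 46) = √270 = 3*√30 ≈ 16.432)
(F(E, 0) + P(7, 12))*b = (6 - 4*7)*(3*√30) = (6 - 28)*(3*√30) = -66*√30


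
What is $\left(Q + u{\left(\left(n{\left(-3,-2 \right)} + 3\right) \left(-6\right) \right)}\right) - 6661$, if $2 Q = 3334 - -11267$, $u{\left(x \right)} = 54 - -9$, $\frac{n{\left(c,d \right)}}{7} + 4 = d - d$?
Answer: $\frac{1405}{2} \approx 702.5$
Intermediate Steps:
$n{\left(c,d \right)} = -28$ ($n{\left(c,d \right)} = -28 + 7 \left(d - d\right) = -28 + 7 \cdot 0 = -28 + 0 = -28$)
$u{\left(x \right)} = 63$ ($u{\left(x \right)} = 54 + 9 = 63$)
$Q = \frac{14601}{2}$ ($Q = \frac{3334 - -11267}{2} = \frac{3334 + 11267}{2} = \frac{1}{2} \cdot 14601 = \frac{14601}{2} \approx 7300.5$)
$\left(Q + u{\left(\left(n{\left(-3,-2 \right)} + 3\right) \left(-6\right) \right)}\right) - 6661 = \left(\frac{14601}{2} + 63\right) - 6661 = \frac{14727}{2} - 6661 = \frac{1405}{2}$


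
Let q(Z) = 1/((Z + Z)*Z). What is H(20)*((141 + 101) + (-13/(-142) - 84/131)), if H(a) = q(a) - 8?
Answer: -28740846141/14881600 ≈ -1931.3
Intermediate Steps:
q(Z) = 1/(2*Z²) (q(Z) = 1/(((2*Z))*Z) = (1/(2*Z))/Z = 1/(2*Z²))
H(a) = -8 + 1/(2*a²) (H(a) = 1/(2*a²) - 8 = -8 + 1/(2*a²))
H(20)*((141 + 101) + (-13/(-142) - 84/131)) = (-8 + (½)/20²)*((141 + 101) + (-13/(-142) - 84/131)) = (-8 + (½)*(1/400))*(242 + (-13*(-1/142) - 84*1/131)) = (-8 + 1/800)*(242 + (13/142 - 84/131)) = -6399*(242 - 10225/18602)/800 = -6399/800*4491459/18602 = -28740846141/14881600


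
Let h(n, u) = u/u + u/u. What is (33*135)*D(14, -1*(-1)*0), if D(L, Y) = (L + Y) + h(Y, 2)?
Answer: 71280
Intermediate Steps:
h(n, u) = 2 (h(n, u) = 1 + 1 = 2)
D(L, Y) = 2 + L + Y (D(L, Y) = (L + Y) + 2 = 2 + L + Y)
(33*135)*D(14, -1*(-1)*0) = (33*135)*(2 + 14 - 1*(-1)*0) = 4455*(2 + 14 + 1*0) = 4455*(2 + 14 + 0) = 4455*16 = 71280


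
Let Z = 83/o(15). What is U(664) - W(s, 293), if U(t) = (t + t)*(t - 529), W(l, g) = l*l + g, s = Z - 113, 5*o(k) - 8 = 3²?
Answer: 49459207/289 ≈ 1.7114e+5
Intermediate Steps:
o(k) = 17/5 (o(k) = 8/5 + (⅕)*3² = 8/5 + (⅕)*9 = 8/5 + 9/5 = 17/5)
Z = 415/17 (Z = 83/(17/5) = 83*(5/17) = 415/17 ≈ 24.412)
s = -1506/17 (s = 415/17 - 113 = -1506/17 ≈ -88.588)
W(l, g) = g + l² (W(l, g) = l² + g = g + l²)
U(t) = 2*t*(-529 + t) (U(t) = (2*t)*(-529 + t) = 2*t*(-529 + t))
U(664) - W(s, 293) = 2*664*(-529 + 664) - (293 + (-1506/17)²) = 2*664*135 - (293 + 2268036/289) = 179280 - 1*2352713/289 = 179280 - 2352713/289 = 49459207/289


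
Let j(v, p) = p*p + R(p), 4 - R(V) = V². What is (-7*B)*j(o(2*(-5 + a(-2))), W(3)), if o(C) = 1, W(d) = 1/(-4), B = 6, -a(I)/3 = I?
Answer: -168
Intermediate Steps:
a(I) = -3*I
R(V) = 4 - V²
W(d) = -¼
j(v, p) = 4 (j(v, p) = p*p + (4 - p²) = p² + (4 - p²) = 4)
(-7*B)*j(o(2*(-5 + a(-2))), W(3)) = -7*6*4 = -42*4 = -168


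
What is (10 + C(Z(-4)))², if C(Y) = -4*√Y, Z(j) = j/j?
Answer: 36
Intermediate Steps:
Z(j) = 1
(10 + C(Z(-4)))² = (10 - 4*√1)² = (10 - 4*1)² = (10 - 4)² = 6² = 36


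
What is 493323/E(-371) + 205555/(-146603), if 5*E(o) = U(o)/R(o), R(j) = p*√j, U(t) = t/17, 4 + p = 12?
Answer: -205555/146603 - 335459640*I*√371/371 ≈ -1.4021 - 1.7416e+7*I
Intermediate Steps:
p = 8 (p = -4 + 12 = 8)
U(t) = t/17 (U(t) = t*(1/17) = t/17)
R(j) = 8*√j
E(o) = √o/680 (E(o) = ((o/17)/((8*√o)))/5 = ((o/17)*(1/(8*√o)))/5 = (√o/136)/5 = √o/680)
493323/E(-371) + 205555/(-146603) = 493323/((√(-371)/680)) + 205555/(-146603) = 493323/(((I*√371)/680)) + 205555*(-1/146603) = 493323/((I*√371/680)) - 205555/146603 = 493323*(-680*I*√371/371) - 205555/146603 = -335459640*I*√371/371 - 205555/146603 = -205555/146603 - 335459640*I*√371/371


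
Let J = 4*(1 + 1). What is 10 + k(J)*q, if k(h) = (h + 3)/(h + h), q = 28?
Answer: 117/4 ≈ 29.250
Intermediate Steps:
J = 8 (J = 4*2 = 8)
k(h) = (3 + h)/(2*h) (k(h) = (3 + h)/((2*h)) = (3 + h)*(1/(2*h)) = (3 + h)/(2*h))
10 + k(J)*q = 10 + ((½)*(3 + 8)/8)*28 = 10 + ((½)*(⅛)*11)*28 = 10 + (11/16)*28 = 10 + 77/4 = 117/4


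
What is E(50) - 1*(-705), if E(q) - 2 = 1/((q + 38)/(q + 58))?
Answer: 15581/22 ≈ 708.23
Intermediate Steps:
E(q) = 2 + (58 + q)/(38 + q) (E(q) = 2 + 1/((q + 38)/(q + 58)) = 2 + 1/((38 + q)/(58 + q)) = 2 + (58 + q)/(38 + q))
E(50) - 1*(-705) = (134 + 3*50)/(38 + 50) - 1*(-705) = (134 + 150)/88 + 705 = (1/88)*284 + 705 = 71/22 + 705 = 15581/22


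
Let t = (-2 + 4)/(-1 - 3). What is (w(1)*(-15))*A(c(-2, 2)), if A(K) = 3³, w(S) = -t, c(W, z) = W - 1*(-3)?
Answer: -405/2 ≈ -202.50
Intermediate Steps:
c(W, z) = 3 + W (c(W, z) = W + 3 = 3 + W)
t = -½ (t = 2/(-4) = 2*(-¼) = -½ ≈ -0.50000)
w(S) = ½ (w(S) = -1*(-½) = ½)
A(K) = 27
(w(1)*(-15))*A(c(-2, 2)) = ((½)*(-15))*27 = -15/2*27 = -405/2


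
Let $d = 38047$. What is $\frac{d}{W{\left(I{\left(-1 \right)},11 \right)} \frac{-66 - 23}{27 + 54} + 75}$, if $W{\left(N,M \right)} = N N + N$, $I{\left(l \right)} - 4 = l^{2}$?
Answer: $\frac{1027269}{1135} \approx 905.08$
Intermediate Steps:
$I{\left(l \right)} = 4 + l^{2}$
$W{\left(N,M \right)} = N + N^{2}$ ($W{\left(N,M \right)} = N^{2} + N = N + N^{2}$)
$\frac{d}{W{\left(I{\left(-1 \right)},11 \right)} \frac{-66 - 23}{27 + 54} + 75} = \frac{38047}{\left(4 + \left(-1\right)^{2}\right) \left(1 + \left(4 + \left(-1\right)^{2}\right)\right) \frac{-66 - 23}{27 + 54} + 75} = \frac{38047}{\left(4 + 1\right) \left(1 + \left(4 + 1\right)\right) \left(- \frac{89}{81}\right) + 75} = \frac{38047}{5 \left(1 + 5\right) \left(\left(-89\right) \frac{1}{81}\right) + 75} = \frac{38047}{5 \cdot 6 \left(- \frac{89}{81}\right) + 75} = \frac{38047}{30 \left(- \frac{89}{81}\right) + 75} = \frac{38047}{- \frac{890}{27} + 75} = \frac{38047}{\frac{1135}{27}} = 38047 \cdot \frac{27}{1135} = \frac{1027269}{1135}$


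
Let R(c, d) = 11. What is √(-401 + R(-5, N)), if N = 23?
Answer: I*√390 ≈ 19.748*I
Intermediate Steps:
√(-401 + R(-5, N)) = √(-401 + 11) = √(-390) = I*√390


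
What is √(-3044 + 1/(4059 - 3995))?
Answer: I*√194815/8 ≈ 55.172*I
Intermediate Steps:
√(-3044 + 1/(4059 - 3995)) = √(-3044 + 1/64) = √(-194815/64) = I*√194815/8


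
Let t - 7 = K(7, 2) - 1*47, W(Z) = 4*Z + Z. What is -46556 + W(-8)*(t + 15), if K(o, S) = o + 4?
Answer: -45996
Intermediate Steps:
K(o, S) = 4 + o
W(Z) = 5*Z
t = -29 (t = 7 + ((4 + 7) - 1*47) = 7 + (11 - 47) = 7 - 36 = -29)
-46556 + W(-8)*(t + 15) = -46556 + (5*(-8))*(-29 + 15) = -46556 - 40*(-14) = -46556 + 560 = -45996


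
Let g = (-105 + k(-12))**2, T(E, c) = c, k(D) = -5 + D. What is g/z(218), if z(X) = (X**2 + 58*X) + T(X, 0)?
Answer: 3721/15042 ≈ 0.24737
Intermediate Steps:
z(X) = X**2 + 58*X (z(X) = (X**2 + 58*X) + 0 = X**2 + 58*X)
g = 14884 (g = (-105 + (-5 - 12))**2 = (-105 - 17)**2 = (-122)**2 = 14884)
g/z(218) = 14884/((218*(58 + 218))) = 14884/((218*276)) = 14884/60168 = 14884*(1/60168) = 3721/15042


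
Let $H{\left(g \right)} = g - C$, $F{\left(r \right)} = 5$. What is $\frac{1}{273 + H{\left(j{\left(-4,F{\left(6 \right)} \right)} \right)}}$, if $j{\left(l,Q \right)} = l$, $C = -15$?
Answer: $\frac{1}{284} \approx 0.0035211$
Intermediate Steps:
$H{\left(g \right)} = 15 + g$ ($H{\left(g \right)} = g - -15 = g + 15 = 15 + g$)
$\frac{1}{273 + H{\left(j{\left(-4,F{\left(6 \right)} \right)} \right)}} = \frac{1}{273 + \left(15 - 4\right)} = \frac{1}{273 + 11} = \frac{1}{284}$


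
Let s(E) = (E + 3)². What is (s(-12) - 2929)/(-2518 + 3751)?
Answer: -2848/1233 ≈ -2.3098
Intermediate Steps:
s(E) = (3 + E)²
(s(-12) - 2929)/(-2518 + 3751) = ((3 - 12)² - 2929)/(-2518 + 3751) = ((-9)² - 2929)/1233 = (81 - 2929)*(1/1233) = -2848*1/1233 = -2848/1233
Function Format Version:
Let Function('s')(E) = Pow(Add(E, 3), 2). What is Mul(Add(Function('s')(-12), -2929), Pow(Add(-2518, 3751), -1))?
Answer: Rational(-2848, 1233) ≈ -2.3098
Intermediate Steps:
Function('s')(E) = Pow(Add(3, E), 2)
Mul(Add(Function('s')(-12), -2929), Pow(Add(-2518, 3751), -1)) = Mul(Add(Pow(Add(3, -12), 2), -2929), Pow(Add(-2518, 3751), -1)) = Mul(Add(Pow(-9, 2), -2929), Pow(1233, -1)) = Mul(Add(81, -2929), Rational(1, 1233)) = Mul(-2848, Rational(1, 1233)) = Rational(-2848, 1233)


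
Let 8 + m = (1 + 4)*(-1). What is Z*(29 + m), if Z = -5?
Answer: -80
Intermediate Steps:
m = -13 (m = -8 + (1 + 4)*(-1) = -8 + 5*(-1) = -8 - 5 = -13)
Z*(29 + m) = -5*(29 - 13) = -5*16 = -80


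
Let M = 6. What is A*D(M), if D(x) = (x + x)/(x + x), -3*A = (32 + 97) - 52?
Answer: -77/3 ≈ -25.667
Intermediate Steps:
A = -77/3 (A = -((32 + 97) - 52)/3 = -(129 - 52)/3 = -⅓*77 = -77/3 ≈ -25.667)
D(x) = 1 (D(x) = (2*x)/((2*x)) = (2*x)*(1/(2*x)) = 1)
A*D(M) = -77/3*1 = -77/3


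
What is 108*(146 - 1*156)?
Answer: -1080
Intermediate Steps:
108*(146 - 1*156) = 108*(146 - 156) = 108*(-10) = -1080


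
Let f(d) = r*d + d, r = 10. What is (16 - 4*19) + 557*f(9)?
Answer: 55083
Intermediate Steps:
f(d) = 11*d (f(d) = 10*d + d = 11*d)
(16 - 4*19) + 557*f(9) = (16 - 4*19) + 557*(11*9) = (16 - 76) + 557*99 = -60 + 55143 = 55083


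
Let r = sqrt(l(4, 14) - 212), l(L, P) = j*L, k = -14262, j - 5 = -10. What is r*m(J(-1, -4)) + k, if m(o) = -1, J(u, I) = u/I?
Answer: -14262 - 2*I*sqrt(58) ≈ -14262.0 - 15.232*I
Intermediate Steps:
j = -5 (j = 5 - 10 = -5)
l(L, P) = -5*L
r = 2*I*sqrt(58) (r = sqrt(-5*4 - 212) = sqrt(-20 - 212) = sqrt(-232) = 2*I*sqrt(58) ≈ 15.232*I)
r*m(J(-1, -4)) + k = (2*I*sqrt(58))*(-1) - 14262 = -2*I*sqrt(58) - 14262 = -14262 - 2*I*sqrt(58)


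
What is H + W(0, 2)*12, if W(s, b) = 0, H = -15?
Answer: -15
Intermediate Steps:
H + W(0, 2)*12 = -15 + 0*12 = -15 + 0 = -15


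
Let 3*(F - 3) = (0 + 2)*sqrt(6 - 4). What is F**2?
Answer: 89/9 + 4*sqrt(2) ≈ 15.546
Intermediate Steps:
F = 3 + 2*sqrt(2)/3 (F = 3 + ((0 + 2)*sqrt(6 - 4))/3 = 3 + (2*sqrt(2))/3 = 3 + 2*sqrt(2)/3 ≈ 3.9428)
F**2 = (3 + 2*sqrt(2)/3)**2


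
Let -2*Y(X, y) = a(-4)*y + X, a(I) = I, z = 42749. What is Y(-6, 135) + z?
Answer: 43022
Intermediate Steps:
Y(X, y) = 2*y - X/2 (Y(X, y) = -(-4*y + X)/2 = -(X - 4*y)/2 = 2*y - X/2)
Y(-6, 135) + z = (2*135 - ½*(-6)) + 42749 = (270 + 3) + 42749 = 273 + 42749 = 43022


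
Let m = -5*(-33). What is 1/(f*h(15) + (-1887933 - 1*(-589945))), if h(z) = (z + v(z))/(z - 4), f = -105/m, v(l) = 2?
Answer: -121/157056667 ≈ -7.7042e-7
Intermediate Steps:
m = 165
f = -7/11 (f = -105/165 = -105*1/165 = -7/11 ≈ -0.63636)
h(z) = (2 + z)/(-4 + z) (h(z) = (z + 2)/(z - 4) = (2 + z)/(-4 + z))
1/(f*h(15) + (-1887933 - 1*(-589945))) = 1/(-7*(2 + 15)/(11*(-4 + 15)) + (-1887933 - 1*(-589945))) = 1/(-7*17/(11*11) + (-1887933 + 589945)) = 1/(-7*17/121 - 1297988) = 1/(-7/11*17/11 - 1297988) = 1/(-119/121 - 1297988) = 1/(-157056667/121) = -121/157056667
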